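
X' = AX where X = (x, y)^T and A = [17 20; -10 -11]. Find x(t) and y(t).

x(t) = c_1e^(3t)sin(2t) + 3c_1e^(3t)cos(2t) + 3c_2e^(3t)sin(2t) - c_2e^(3t)cos(2t), y(t) = -c_1e^(3t)sin(2t) - 2c_1e^(3t)cos(2t) - 2c_2e^(3t)sin(2t) + c_2e^(3t)cos(2t)

Coefficient matrix A = [[17, 20], [-10, -11]].
Characteristic polynomial det(A - λI) = λ^2 - 6λ + 13 = 0.
Eigenvalues λ = 3 ± 2i (complex conjugate pair).
For λ=3+2i: an eigenvector is (3,-2) - i(1,-1) = (3 - i, -2 + i).
A real fundamental pair from Re and Im of e^((3+2i)t)v: X_1 = e^(3t)(cos(2t)·(3,-2) + sin(2t)·(1,-1)), X_2 = e^(3t)(sin(2t)·(3,-2) - cos(2t)·(1,-1)).
General solution: c_1X_1 + c_2X_2.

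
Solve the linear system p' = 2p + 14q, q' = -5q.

Coefficient matrix A = [[2, 14], [0, -5]].
Characteristic polynomial det(A - λI) = λ^2 + 3λ - 10 = 0.
Eigenvalues λ = 2, -5.
For λ=2: (A-λI) row 1 is [0, 14], so an eigenvector is (1, 0).
For λ=-5: (A-λI) row 1 is [7, 14], so an eigenvector is (2, -1).
General solution: c_1e^(2t)(1,0) + c_2e^(-5t)(2,-1).

p(t) = c_1e^(2t) + 2c_2e^(-5t), q(t) = -c_2e^(-5t)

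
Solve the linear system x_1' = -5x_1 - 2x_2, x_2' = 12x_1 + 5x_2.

x_1(t) = -c_1e^(-t) - c_2e^(t), x_2(t) = 2c_1e^(-t) + 3c_2e^(t)

Coefficient matrix A = [[-5, -2], [12, 5]].
Characteristic polynomial det(A - λI) = λ^2 - 1 = 0.
Eigenvalues λ = -1, 1.
For λ=-1: (A-λI) row 1 is [-4, -2], so an eigenvector is (-1, 2).
For λ=1: (A-λI) row 1 is [-6, -2], so an eigenvector is (-1, 3).
General solution: c_1e^(-t)(-1,2) + c_2e^(t)(-1,3).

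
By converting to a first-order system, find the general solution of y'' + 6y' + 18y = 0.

y(t) = c_1e^(-3t)cos(3t) + c_2e^(-3t)sin(3t)

Let x_1 = y, x_2 = y'. Then x_1' = x_2 and x_2' = -18x_1 - 6x_2.
A = [[0,1],[-18,-6]]; det(A-λI) = λ^2 + 6λ + 18.
Eigenvalues λ = -3 ± 3i.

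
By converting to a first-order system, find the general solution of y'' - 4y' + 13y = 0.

Let x_1 = y, x_2 = y'. Then x_1' = x_2 and x_2' = -13x_1 + 4x_2.
A = [[0,1],[-13,4]]; det(A-λI) = λ^2 - 4λ + 13.
Eigenvalues λ = 2 ± 3i.

y(t) = C_1e^(2t)cos(3t) + C_2e^(2t)sin(3t)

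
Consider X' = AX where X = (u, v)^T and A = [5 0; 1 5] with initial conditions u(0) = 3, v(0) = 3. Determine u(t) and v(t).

Coefficient matrix A = [[5, 0], [1, 5]].
Characteristic polynomial det(A - λI) = λ^2 - 10λ + 25 = 0.
Single eigenvalue λ = 5 with algebraic multiplicity 2.
Eigenvector v = (0,1); generalized eigenvector w with (A-λI)w=v is (1,3).
General solution: e^(5t)[C_1·v + C_2·(t·v + w)].
Applying u(0)=3, v(0)=3 gives C_1=-6, C_2=3.

u(t) = 3e^(5t), v(t) = 3te^(5t) + 3e^(5t)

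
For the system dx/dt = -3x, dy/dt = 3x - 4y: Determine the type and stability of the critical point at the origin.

A = [[-3,0],[3,-4]]; det(A-λI) = λ^2 + 7λ + 12.
λ = -3, -4: both negative.

stable node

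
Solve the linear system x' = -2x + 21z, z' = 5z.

x(t) = -3C_1e^(5t) - C_2e^(-2t), z(t) = -C_1e^(5t)

Coefficient matrix A = [[-2, 21], [0, 5]].
Characteristic polynomial det(A - λI) = λ^2 - 3λ - 10 = 0.
Eigenvalues λ = 5, -2.
For λ=5: (A-λI) row 1 is [-7, 21], so an eigenvector is (-3, -1).
For λ=-2: (A-λI) row 1 is [0, 21], so an eigenvector is (-1, 0).
General solution: C_1e^(5t)(-3,-1) + C_2e^(-2t)(-1,0).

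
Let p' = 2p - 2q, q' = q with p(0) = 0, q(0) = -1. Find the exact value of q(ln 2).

A = [[2,-2],[0,1]]; eigenvalues λ = 2, 1.
Eigenvectors: (1,0) for λ=2, (2,1) for λ=1.
From the initial condition, c_1 = 2, c_2 = -1.
q(ln 2) = (2)(2^2)(0) + (-1)(2^1)(1) = -2.

-2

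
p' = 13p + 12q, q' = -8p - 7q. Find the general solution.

Coefficient matrix A = [[13, 12], [-8, -7]].
Characteristic polynomial det(A - λI) = λ^2 - 6λ + 5 = 0.
Eigenvalues λ = 1, 5.
For λ=1: (A-λI) row 1 is [12, 12], so an eigenvector is (-1, 1).
For λ=5: (A-λI) row 1 is [8, 12], so an eigenvector is (3, -2).
General solution: c_1e^(t)(-1,1) + c_2e^(5t)(3,-2).

p(t) = -c_1e^(t) + 3c_2e^(5t), q(t) = c_1e^(t) - 2c_2e^(5t)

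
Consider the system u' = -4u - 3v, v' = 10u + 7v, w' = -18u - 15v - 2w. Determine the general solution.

Coefficient matrix A = [[-4, -3, 0], [10, 7, 0], [-18, -15, -2]].
det(A - λI) = 0 gives eigenvalues λ = 2, 1, -2.
For λ=2: eigenvector (-1,2,-3).
For λ=1: eigenvector (-3,5,-7).
For λ=-2: eigenvector (0,0,1).
General solution: K_1e^(2t)(-1,2,-3) + K_2e^(t)(-3,5,-7) + K_3e^(-2t)(0,0,1).

u(t) = -K_1e^(2t) - 3K_2e^(t), v(t) = 2K_1e^(2t) + 5K_2e^(t), w(t) = -3K_1e^(2t) - 7K_2e^(t) + K_3e^(-2t)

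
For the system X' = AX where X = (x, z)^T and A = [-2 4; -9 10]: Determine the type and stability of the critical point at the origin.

unstable improper node

A = [[-2,4],[-9,10]]; det(A-λI) = λ^2 - 8λ + 16.
repeated λ = 4 with a single eigenvector.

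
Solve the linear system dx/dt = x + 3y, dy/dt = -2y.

Coefficient matrix A = [[1, 3], [0, -2]].
Characteristic polynomial det(A - λI) = λ^2 + λ - 2 = 0.
Eigenvalues λ = -2, 1.
For λ=-2: (A-λI) row 1 is [3, 3], so an eigenvector is (1, -1).
For λ=1: (A-λI) row 1 is [0, 3], so an eigenvector is (1, 0).
General solution: c_1e^(-2t)(1,-1) + c_2e^(t)(1,0).

x(t) = c_1e^(-2t) + c_2e^(t), y(t) = -c_1e^(-2t)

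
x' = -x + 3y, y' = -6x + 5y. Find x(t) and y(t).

Coefficient matrix A = [[-1, 3], [-6, 5]].
Characteristic polynomial det(A - λI) = λ^2 - 4λ + 13 = 0.
Eigenvalues λ = 2 ± 3i (complex conjugate pair).
For λ=2+3i: an eigenvector is (1,1) - i(0,-1) = (1, 1 + i).
A real fundamental pair from Re and Im of e^((2+3i)t)v: X_1 = e^(2t)(cos(3t)·(1,1) + sin(3t)·(0,-1)), X_2 = e^(2t)(sin(3t)·(1,1) - cos(3t)·(0,-1)).
General solution: c_1X_1 + c_2X_2.

x(t) = c_1e^(2t)cos(3t) + c_2e^(2t)sin(3t), y(t) = -c_1e^(2t)sin(3t) + c_1e^(2t)cos(3t) + c_2e^(2t)sin(3t) + c_2e^(2t)cos(3t)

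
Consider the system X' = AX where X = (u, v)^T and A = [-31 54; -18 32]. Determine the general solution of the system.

u(t) = -3K_1e^(5t) + 2K_2e^(-4t), v(t) = -2K_1e^(5t) + K_2e^(-4t)

Coefficient matrix A = [[-31, 54], [-18, 32]].
Characteristic polynomial det(A - λI) = λ^2 - λ - 20 = 0.
Eigenvalues λ = 5, -4.
For λ=5: (A-λI) row 1 is [-36, 54], so an eigenvector is (-3, -2).
For λ=-4: (A-λI) row 1 is [-27, 54], so an eigenvector is (2, 1).
General solution: K_1e^(5t)(-3,-2) + K_2e^(-4t)(2,1).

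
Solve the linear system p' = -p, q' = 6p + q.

p(t) = -K_2e^(-t), q(t) = -K_1e^(t) + 3K_2e^(-t)

Coefficient matrix A = [[-1, 0], [6, 1]].
Characteristic polynomial det(A - λI) = λ^2 - 1 = 0.
Eigenvalues λ = 1, -1.
For λ=1: (A-λI) row 1 is [-2, 0], so an eigenvector is (0, -1).
For λ=-1: (A-λI) row 2 is [6, 2], so an eigenvector is (-1, 3).
General solution: K_1e^(t)(0,-1) + K_2e^(-t)(-1,3).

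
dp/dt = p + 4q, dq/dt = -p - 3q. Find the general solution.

Coefficient matrix A = [[1, 4], [-1, -3]].
Characteristic polynomial det(A - λI) = λ^2 + 2λ + 1 = 0.
Single eigenvalue λ = -1 with algebraic multiplicity 2.
Eigenvector v = (-2,1); generalized eigenvector w with (A-λI)w=v is (1,-1).
General solution: e^(-t)[K_1·v + K_2·(t·v + w)].

p(t) = -2K_1e^(-t) - 2K_2te^(-t) + K_2e^(-t), q(t) = K_1e^(-t) + K_2te^(-t) - K_2e^(-t)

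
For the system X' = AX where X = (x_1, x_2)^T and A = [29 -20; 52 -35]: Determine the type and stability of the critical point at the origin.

stable spiral

A = [[29,-20],[52,-35]]; det(A-λI) = λ^2 + 6λ + 25.
λ = -3 ± 4i: negative real part.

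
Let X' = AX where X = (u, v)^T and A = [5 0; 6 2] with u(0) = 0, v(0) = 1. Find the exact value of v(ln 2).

4

A = [[5,0],[6,2]]; eigenvalues λ = 5, 2.
Eigenvectors: (-1,-2) for λ=5, (0,-1) for λ=2.
From the initial condition, c_1 = 0, c_2 = -1.
v(ln 2) = (0)(2^5)(-2) + (-1)(2^2)(-1) = 4.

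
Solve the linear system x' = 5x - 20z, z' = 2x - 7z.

x(t) = c_1e^(-t)sin(2t) - 3c_1e^(-t)cos(2t) - 3c_2e^(-t)sin(2t) - c_2e^(-t)cos(2t), z(t) = -c_1e^(-t)cos(2t) - c_2e^(-t)sin(2t)

Coefficient matrix A = [[5, -20], [2, -7]].
Characteristic polynomial det(A - λI) = λ^2 + 2λ + 5 = 0.
Eigenvalues λ = -1 ± 2i (complex conjugate pair).
For λ=-1+2i: an eigenvector is (-3,-1) - i(1,0) = (-3 - i, -1).
A real fundamental pair from Re and Im of e^((-1+2i)t)v: X_1 = e^(-t)(cos(2t)·(-3,-1) + sin(2t)·(1,0)), X_2 = e^(-t)(sin(2t)·(-3,-1) - cos(2t)·(1,0)).
General solution: c_1X_1 + c_2X_2.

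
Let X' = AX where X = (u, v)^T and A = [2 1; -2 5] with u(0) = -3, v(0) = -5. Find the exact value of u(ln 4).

A = [[2,1],[-2,5]]; eigenvalues λ = 3, 4.
Eigenvectors: (-1,-1) for λ=3, (-1,-2) for λ=4.
From the initial condition, c_1 = 1, c_2 = 2.
u(ln 4) = (1)(4^3)(-1) + (2)(4^4)(-1) = -576.

-576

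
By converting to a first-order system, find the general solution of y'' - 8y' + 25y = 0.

y(t) = c_1e^(4t)cos(3t) + c_2e^(4t)sin(3t)

Let x_1 = y, x_2 = y'. Then x_1' = x_2 and x_2' = -25x_1 + 8x_2.
A = [[0,1],[-25,8]]; det(A-λI) = λ^2 - 8λ + 25.
Eigenvalues λ = 4 ± 3i.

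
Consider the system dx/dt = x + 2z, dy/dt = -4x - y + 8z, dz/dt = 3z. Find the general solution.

Coefficient matrix A = [[1, 0, 2], [-4, -1, 8], [0, 0, 3]].
det(A - λI) = 0 gives eigenvalues λ = -1, 1, 3.
For λ=-1: eigenvector (0,1,0).
For λ=1: eigenvector (1,-2,0).
For λ=3: eigenvector (1,1,1).
General solution: c_1e^(-t)(0,1,0) + c_2e^(t)(1,-2,0) + c_3e^(3t)(1,1,1).

x(t) = c_2e^(t) + c_3e^(3t), y(t) = c_1e^(-t) - 2c_2e^(t) + c_3e^(3t), z(t) = c_3e^(3t)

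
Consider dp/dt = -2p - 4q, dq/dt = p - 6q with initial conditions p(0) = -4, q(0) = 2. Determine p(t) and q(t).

p(t) = -16te^(-4t) - 4e^(-4t), q(t) = -8te^(-4t) + 2e^(-4t)

Coefficient matrix A = [[-2, -4], [1, -6]].
Characteristic polynomial det(A - λI) = λ^2 + 8λ + 16 = 0.
Single eigenvalue λ = -4 with algebraic multiplicity 2.
Eigenvector v = (-2,-1); generalized eigenvector w with (A-λI)w=v is (-1,0).
General solution: e^(-4t)[C_1·v + C_2·(t·v + w)].
Applying p(0)=-4, q(0)=2 gives C_1=-2, C_2=8.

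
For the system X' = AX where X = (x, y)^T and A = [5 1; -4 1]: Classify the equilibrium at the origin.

unstable improper node

A = [[5,1],[-4,1]]; det(A-λI) = λ^2 - 6λ + 9.
repeated λ = 3 with a single eigenvector.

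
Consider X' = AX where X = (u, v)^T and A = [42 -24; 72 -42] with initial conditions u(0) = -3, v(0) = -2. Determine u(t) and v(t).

u(t) = -8e^(6t) + 5e^(-6t), v(t) = -12e^(6t) + 10e^(-6t)

Coefficient matrix A = [[42, -24], [72, -42]].
Characteristic polynomial det(A - λI) = λ^2 - 36 = 0.
Eigenvalues λ = -6, 6.
For λ=-6: (A-λI) row 1 is [48, -24], so an eigenvector is (-1, -2).
For λ=6: (A-λI) row 1 is [36, -24], so an eigenvector is (2, 3).
General solution: C_1e^(-6t)(-1,-2) + C_2e^(6t)(2,3).
Applying u(0)=-3, v(0)=-2 gives C_1=-5, C_2=-4.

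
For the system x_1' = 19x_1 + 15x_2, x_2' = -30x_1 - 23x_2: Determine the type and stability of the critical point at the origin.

A = [[19,15],[-30,-23]]; det(A-λI) = λ^2 + 4λ + 13.
λ = -2 ± 3i: negative real part.

stable spiral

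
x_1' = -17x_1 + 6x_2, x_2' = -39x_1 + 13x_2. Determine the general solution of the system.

Coefficient matrix A = [[-17, 6], [-39, 13]].
Characteristic polynomial det(A - λI) = λ^2 + 4λ + 13 = 0.
Eigenvalues λ = -2 ± 3i (complex conjugate pair).
For λ=-2+3i: an eigenvector is (1,3) - i(1,2) = (1 - i, 3 - 2i).
A real fundamental pair from Re and Im of e^((-2+3i)t)v: X_1 = e^(-2t)(cos(3t)·(1,3) + sin(3t)·(1,2)), X_2 = e^(-2t)(sin(3t)·(1,3) - cos(3t)·(1,2)).
General solution: K_1X_1 + K_2X_2.

x_1(t) = K_1e^(-2t)sin(3t) + K_1e^(-2t)cos(3t) + K_2e^(-2t)sin(3t) - K_2e^(-2t)cos(3t), x_2(t) = 2K_1e^(-2t)sin(3t) + 3K_1e^(-2t)cos(3t) + 3K_2e^(-2t)sin(3t) - 2K_2e^(-2t)cos(3t)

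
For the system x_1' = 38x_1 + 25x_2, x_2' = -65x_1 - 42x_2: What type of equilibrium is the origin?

stable spiral

A = [[38,25],[-65,-42]]; det(A-λI) = λ^2 + 4λ + 29.
λ = -2 ± 5i: negative real part.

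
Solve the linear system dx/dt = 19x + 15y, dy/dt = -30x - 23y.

Coefficient matrix A = [[19, 15], [-30, -23]].
Characteristic polynomial det(A - λI) = λ^2 + 4λ + 13 = 0.
Eigenvalues λ = -2 ± 3i (complex conjugate pair).
For λ=-2+3i: an eigenvector is (-2,3) - i(1,-1) = (-2 - i, 3 + i).
A real fundamental pair from Re and Im of e^((-2+3i)t)v: X_1 = e^(-2t)(cos(3t)·(-2,3) + sin(3t)·(1,-1)), X_2 = e^(-2t)(sin(3t)·(-2,3) - cos(3t)·(1,-1)).
General solution: K_1X_1 + K_2X_2.

x(t) = K_1e^(-2t)sin(3t) - 2K_1e^(-2t)cos(3t) - 2K_2e^(-2t)sin(3t) - K_2e^(-2t)cos(3t), y(t) = -K_1e^(-2t)sin(3t) + 3K_1e^(-2t)cos(3t) + 3K_2e^(-2t)sin(3t) + K_2e^(-2t)cos(3t)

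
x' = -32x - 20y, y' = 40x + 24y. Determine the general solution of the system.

Coefficient matrix A = [[-32, -20], [40, 24]].
Characteristic polynomial det(A - λI) = λ^2 + 8λ + 32 = 0.
Eigenvalues λ = -4 ± 4i (complex conjugate pair).
For λ=-4+4i: an eigenvector is (-2,3) - i(-1,1) = (-2 + i, 3 - i).
A real fundamental pair from Re and Im of e^((-4+4i)t)v: X_1 = e^(-4t)(cos(4t)·(-2,3) + sin(4t)·(-1,1)), X_2 = e^(-4t)(sin(4t)·(-2,3) - cos(4t)·(-1,1)).
General solution: c_1X_1 + c_2X_2.

x(t) = -c_1e^(-4t)sin(4t) - 2c_1e^(-4t)cos(4t) - 2c_2e^(-4t)sin(4t) + c_2e^(-4t)cos(4t), y(t) = c_1e^(-4t)sin(4t) + 3c_1e^(-4t)cos(4t) + 3c_2e^(-4t)sin(4t) - c_2e^(-4t)cos(4t)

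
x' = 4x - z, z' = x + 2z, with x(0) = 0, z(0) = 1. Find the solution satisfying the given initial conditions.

x(t) = -te^(3t), z(t) = -te^(3t) + e^(3t)

Coefficient matrix A = [[4, -1], [1, 2]].
Characteristic polynomial det(A - λI) = λ^2 - 6λ + 9 = 0.
Single eigenvalue λ = 3 with algebraic multiplicity 2.
Eigenvector v = (-1,-1); generalized eigenvector w with (A-λI)w=v is (1,2).
General solution: e^(3t)[C_1·v + C_2·(t·v + w)].
Applying x(0)=0, z(0)=1 gives C_1=1, C_2=1.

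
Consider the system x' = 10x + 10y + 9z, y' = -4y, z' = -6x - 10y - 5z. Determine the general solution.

Coefficient matrix A = [[10, 10, 9], [0, -4, 0], [-6, -10, -5]].
det(A - λI) = 0 gives eigenvalues λ = 4, 1, -4.
For λ=4: eigenvector (3,0,-2).
For λ=1: eigenvector (-1,0,1).
For λ=-4: eigenvector (-2,1,2).
General solution: c_1e^(4t)(3,0,-2) + c_2e^(t)(-1,0,1) + c_3e^(-4t)(-2,1,2).

x(t) = 3c_1e^(4t) - c_2e^(t) - 2c_3e^(-4t), y(t) = c_3e^(-4t), z(t) = -2c_1e^(4t) + c_2e^(t) + 2c_3e^(-4t)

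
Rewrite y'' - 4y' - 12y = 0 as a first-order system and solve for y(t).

y(t) = K_1e^(-2t) + K_2e^(6t)

Let x_1 = y, x_2 = y'. Then x_1' = x_2 and x_2' = 12x_1 + 4x_2.
A = [[0,1],[12,4]]; det(A-λI) = λ^2 - 4λ - 12.
Eigenvalues λ = -2, 6 with eigenvectors (1,-2), (1,6).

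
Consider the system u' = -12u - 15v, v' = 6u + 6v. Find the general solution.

u(t) = -C_1e^(-3t)sin(3t) + 2C_1e^(-3t)cos(3t) + 2C_2e^(-3t)sin(3t) + C_2e^(-3t)cos(3t), v(t) = C_1e^(-3t)sin(3t) - C_1e^(-3t)cos(3t) - C_2e^(-3t)sin(3t) - C_2e^(-3t)cos(3t)

Coefficient matrix A = [[-12, -15], [6, 6]].
Characteristic polynomial det(A - λI) = λ^2 + 6λ + 18 = 0.
Eigenvalues λ = -3 ± 3i (complex conjugate pair).
For λ=-3+3i: an eigenvector is (2,-1) - i(-1,1) = (2 + i, -1 - i).
A real fundamental pair from Re and Im of e^((-3+3i)t)v: X_1 = e^(-3t)(cos(3t)·(2,-1) + sin(3t)·(-1,1)), X_2 = e^(-3t)(sin(3t)·(2,-1) - cos(3t)·(-1,1)).
General solution: C_1X_1 + C_2X_2.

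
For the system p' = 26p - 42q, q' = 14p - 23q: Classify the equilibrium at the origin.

saddle

A = [[26,-42],[14,-23]]; det(A-λI) = λ^2 - 3λ - 10.
λ = 5, -2: opposite signs.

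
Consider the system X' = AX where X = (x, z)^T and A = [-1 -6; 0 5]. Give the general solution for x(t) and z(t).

Coefficient matrix A = [[-1, -6], [0, 5]].
Characteristic polynomial det(A - λI) = λ^2 - 4λ - 5 = 0.
Eigenvalues λ = 5, -1.
For λ=5: (A-λI) row 1 is [-6, -6], so an eigenvector is (-1, 1).
For λ=-1: (A-λI) row 1 is [0, -6], so an eigenvector is (1, 0).
General solution: C_1e^(5t)(-1,1) + C_2e^(-t)(1,0).

x(t) = -C_1e^(5t) + C_2e^(-t), z(t) = C_1e^(5t)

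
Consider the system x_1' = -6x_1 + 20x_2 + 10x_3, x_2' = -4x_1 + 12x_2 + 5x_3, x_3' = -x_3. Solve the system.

Coefficient matrix A = [[-6, 20, 10], [-4, 12, 5], [0, 0, -1]].
det(A - λI) = 0 gives eigenvalues λ = 2, -1, 4.
For λ=2: eigenvector (5,2,0).
For λ=-1: eigenvector (-2,-1,1).
For λ=4: eigenvector (2,1,0).
General solution: C_1e^(2t)(5,2,0) + C_2e^(-t)(-2,-1,1) + C_3e^(4t)(2,1,0).

x_1(t) = 5C_1e^(2t) - 2C_2e^(-t) + 2C_3e^(4t), x_2(t) = 2C_1e^(2t) - C_2e^(-t) + C_3e^(4t), x_3(t) = C_2e^(-t)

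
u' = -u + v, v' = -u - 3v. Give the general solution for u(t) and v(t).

u(t) = -K_1e^(-2t) - K_2te^(-2t) - 2K_2e^(-2t), v(t) = K_1e^(-2t) + K_2te^(-2t) + K_2e^(-2t)

Coefficient matrix A = [[-1, 1], [-1, -3]].
Characteristic polynomial det(A - λI) = λ^2 + 4λ + 4 = 0.
Single eigenvalue λ = -2 with algebraic multiplicity 2.
Eigenvector v = (-1,1); generalized eigenvector w with (A-λI)w=v is (-2,1).
General solution: e^(-2t)[K_1·v + K_2·(t·v + w)].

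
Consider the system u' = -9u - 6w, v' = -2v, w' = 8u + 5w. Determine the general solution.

u(t) = 3c_1e^(-t) + c_3e^(-3t), v(t) = c_2e^(-2t), w(t) = -4c_1e^(-t) - c_3e^(-3t)

Coefficient matrix A = [[-9, 0, -6], [0, -2, 0], [8, 0, 5]].
det(A - λI) = 0 gives eigenvalues λ = -1, -2, -3.
For λ=-1: eigenvector (3,0,-4).
For λ=-2: eigenvector (0,1,0).
For λ=-3: eigenvector (1,0,-1).
General solution: c_1e^(-t)(3,0,-4) + c_2e^(-2t)(0,1,0) + c_3e^(-3t)(1,0,-1).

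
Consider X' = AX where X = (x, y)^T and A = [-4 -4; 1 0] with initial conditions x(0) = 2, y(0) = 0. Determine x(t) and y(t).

x(t) = -4te^(-2t) + 2e^(-2t), y(t) = 2te^(-2t)

Coefficient matrix A = [[-4, -4], [1, 0]].
Characteristic polynomial det(A - λI) = λ^2 + 4λ + 4 = 0.
Single eigenvalue λ = -2 with algebraic multiplicity 2.
Eigenvector v = (2,-1); generalized eigenvector w with (A-λI)w=v is (1,-1).
General solution: e^(-2t)[c_1·v + c_2·(t·v + w)].
Applying x(0)=2, y(0)=0 gives c_1=2, c_2=-2.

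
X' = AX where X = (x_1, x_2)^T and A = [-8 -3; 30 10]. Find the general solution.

Coefficient matrix A = [[-8, -3], [30, 10]].
Characteristic polynomial det(A - λI) = λ^2 - 2λ + 10 = 0.
Eigenvalues λ = 1 ± 3i (complex conjugate pair).
For λ=1+3i: an eigenvector is (0,-1) - i(1,-3) = (0 - i, -1 + 3i).
A real fundamental pair from Re and Im of e^((1+3i)t)v: X_1 = e^(t)(cos(3t)·(0,-1) + sin(3t)·(1,-3)), X_2 = e^(t)(sin(3t)·(0,-1) - cos(3t)·(1,-3)).
General solution: K_1X_1 + K_2X_2.

x_1(t) = K_1e^(t)sin(3t) - K_2e^(t)cos(3t), x_2(t) = -3K_1e^(t)sin(3t) - K_1e^(t)cos(3t) - K_2e^(t)sin(3t) + 3K_2e^(t)cos(3t)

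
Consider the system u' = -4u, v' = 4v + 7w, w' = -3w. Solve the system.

Coefficient matrix A = [[-4, 0, 0], [0, 4, 7], [0, 0, -3]].
det(A - λI) = 0 gives eigenvalues λ = -4, -3, 4.
For λ=-4: eigenvector (1,0,0).
For λ=-3: eigenvector (0,-1,1).
For λ=4: eigenvector (0,1,0).
General solution: K_1e^(-4t)(1,0,0) + K_2e^(-3t)(0,-1,1) + K_3e^(4t)(0,1,0).

u(t) = K_1e^(-4t), v(t) = -K_2e^(-3t) + K_3e^(4t), w(t) = K_2e^(-3t)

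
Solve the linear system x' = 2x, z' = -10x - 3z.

Coefficient matrix A = [[2, 0], [-10, -3]].
Characteristic polynomial det(A - λI) = λ^2 + λ - 6 = 0.
Eigenvalues λ = -3, 2.
For λ=-3: (A-λI) row 1 is [5, 0], so an eigenvector is (0, 1).
For λ=2: (A-λI) row 2 is [-10, -5], so an eigenvector is (-1, 2).
General solution: C_1e^(-3t)(0,1) + C_2e^(2t)(-1,2).

x(t) = -C_2e^(2t), z(t) = C_1e^(-3t) + 2C_2e^(2t)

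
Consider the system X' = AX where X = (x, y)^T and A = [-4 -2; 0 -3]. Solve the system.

x(t) = K_1e^(-4t) + 2K_2e^(-3t), y(t) = -K_2e^(-3t)

Coefficient matrix A = [[-4, -2], [0, -3]].
Characteristic polynomial det(A - λI) = λ^2 + 7λ + 12 = 0.
Eigenvalues λ = -4, -3.
For λ=-4: (A-λI) row 1 is [0, -2], so an eigenvector is (1, 0).
For λ=-3: (A-λI) row 1 is [-1, -2], so an eigenvector is (2, -1).
General solution: K_1e^(-4t)(1,0) + K_2e^(-3t)(2,-1).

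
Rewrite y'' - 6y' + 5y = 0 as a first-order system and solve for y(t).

Let x_1 = y, x_2 = y'. Then x_1' = x_2 and x_2' = -5x_1 + 6x_2.
A = [[0,1],[-5,6]]; det(A-λI) = λ^2 - 6λ + 5.
Eigenvalues λ = 5, 1 with eigenvectors (1,5), (1,1).

y(t) = C_1e^(5t) + C_2e^(t)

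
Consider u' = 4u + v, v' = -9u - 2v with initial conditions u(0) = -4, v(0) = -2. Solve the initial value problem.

u(t) = -14te^(t) - 4e^(t), v(t) = 42te^(t) - 2e^(t)

Coefficient matrix A = [[4, 1], [-9, -2]].
Characteristic polynomial det(A - λI) = λ^2 - 2λ + 1 = 0.
Single eigenvalue λ = 1 with algebraic multiplicity 2.
Eigenvector v = (1,-3); generalized eigenvector w with (A-λI)w=v is (0,1).
General solution: e^(t)[c_1·v + c_2·(t·v + w)].
Applying u(0)=-4, v(0)=-2 gives c_1=-4, c_2=-14.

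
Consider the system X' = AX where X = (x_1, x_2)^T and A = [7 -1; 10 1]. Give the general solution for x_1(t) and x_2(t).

x_1(t) = C_1e^(4t)sin(t) - C_2e^(4t)cos(t), x_2(t) = 3C_1e^(4t)sin(t) - C_1e^(4t)cos(t) - C_2e^(4t)sin(t) - 3C_2e^(4t)cos(t)

Coefficient matrix A = [[7, -1], [10, 1]].
Characteristic polynomial det(A - λI) = λ^2 - 8λ + 17 = 0.
Eigenvalues λ = 4 ± i (complex conjugate pair).
For λ=4+i: an eigenvector is (0,-1) - i(1,3) = (0 - i, -1 - 3i).
A real fundamental pair from Re and Im of e^((4+i)t)v: X_1 = e^(4t)(cos(t)·(0,-1) + sin(t)·(1,3)), X_2 = e^(4t)(sin(t)·(0,-1) - cos(t)·(1,3)).
General solution: C_1X_1 + C_2X_2.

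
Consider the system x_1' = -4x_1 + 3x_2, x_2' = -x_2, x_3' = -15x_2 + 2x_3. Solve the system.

Coefficient matrix A = [[-4, 3, 0], [0, -1, 0], [0, -15, 2]].
det(A - λI) = 0 gives eigenvalues λ = 2, -1, -4.
For λ=2: eigenvector (0,0,1).
For λ=-1: eigenvector (1,1,5).
For λ=-4: eigenvector (1,0,0).
General solution: c_1e^(2t)(0,0,1) + c_2e^(-t)(1,1,5) + c_3e^(-4t)(1,0,0).

x_1(t) = c_2e^(-t) + c_3e^(-4t), x_2(t) = c_2e^(-t), x_3(t) = c_1e^(2t) + 5c_2e^(-t)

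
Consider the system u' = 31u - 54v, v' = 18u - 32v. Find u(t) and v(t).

Coefficient matrix A = [[31, -54], [18, -32]].
Characteristic polynomial det(A - λI) = λ^2 + λ - 20 = 0.
Eigenvalues λ = -5, 4.
For λ=-5: (A-λI) row 1 is [36, -54], so an eigenvector is (3, 2).
For λ=4: (A-λI) row 1 is [27, -54], so an eigenvector is (-2, -1).
General solution: K_1e^(-5t)(3,2) + K_2e^(4t)(-2,-1).

u(t) = 3K_1e^(-5t) - 2K_2e^(4t), v(t) = 2K_1e^(-5t) - K_2e^(4t)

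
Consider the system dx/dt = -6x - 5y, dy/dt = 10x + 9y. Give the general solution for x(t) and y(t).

Coefficient matrix A = [[-6, -5], [10, 9]].
Characteristic polynomial det(A - λI) = λ^2 - 3λ - 4 = 0.
Eigenvalues λ = 4, -1.
For λ=4: (A-λI) row 1 is [-10, -5], so an eigenvector is (-1, 2).
For λ=-1: (A-λI) row 1 is [-5, -5], so an eigenvector is (1, -1).
General solution: K_1e^(4t)(-1,2) + K_2e^(-t)(1,-1).

x(t) = -K_1e^(4t) + K_2e^(-t), y(t) = 2K_1e^(4t) - K_2e^(-t)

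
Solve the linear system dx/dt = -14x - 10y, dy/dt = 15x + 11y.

Coefficient matrix A = [[-14, -10], [15, 11]].
Characteristic polynomial det(A - λI) = λ^2 + 3λ - 4 = 0.
Eigenvalues λ = -4, 1.
For λ=-4: (A-λI) row 1 is [-10, -10], so an eigenvector is (-1, 1).
For λ=1: (A-λI) row 1 is [-15, -10], so an eigenvector is (2, -3).
General solution: c_1e^(-4t)(-1,1) + c_2e^(t)(2,-3).

x(t) = -c_1e^(-4t) + 2c_2e^(t), y(t) = c_1e^(-4t) - 3c_2e^(t)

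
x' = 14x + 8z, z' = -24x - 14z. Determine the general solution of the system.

Coefficient matrix A = [[14, 8], [-24, -14]].
Characteristic polynomial det(A - λI) = λ^2 - 4 = 0.
Eigenvalues λ = 2, -2.
For λ=2: (A-λI) row 1 is [12, 8], so an eigenvector is (2, -3).
For λ=-2: (A-λI) row 1 is [16, 8], so an eigenvector is (-1, 2).
General solution: K_1e^(2t)(2,-3) + K_2e^(-2t)(-1,2).

x(t) = 2K_1e^(2t) - K_2e^(-2t), z(t) = -3K_1e^(2t) + 2K_2e^(-2t)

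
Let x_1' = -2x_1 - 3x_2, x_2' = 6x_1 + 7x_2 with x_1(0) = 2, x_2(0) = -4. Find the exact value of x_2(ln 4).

A = [[-2,-3],[6,7]]; eigenvalues λ = 1, 4.
Eigenvectors: (-1,1) for λ=1, (1,-2) for λ=4.
From the initial condition, c_1 = 0, c_2 = 2.
x_2(ln 4) = (0)(4^1)(1) + (2)(4^4)(-2) = -1024.

-1024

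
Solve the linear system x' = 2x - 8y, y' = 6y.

Coefficient matrix A = [[2, -8], [0, 6]].
Characteristic polynomial det(A - λI) = λ^2 - 8λ + 12 = 0.
Eigenvalues λ = 2, 6.
For λ=2: (A-λI) row 1 is [0, -8], so an eigenvector is (-1, 0).
For λ=6: (A-λI) row 1 is [-4, -8], so an eigenvector is (2, -1).
General solution: K_1e^(2t)(-1,0) + K_2e^(6t)(2,-1).

x(t) = -K_1e^(2t) + 2K_2e^(6t), y(t) = -K_2e^(6t)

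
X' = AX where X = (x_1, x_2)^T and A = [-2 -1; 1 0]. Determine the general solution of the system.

Coefficient matrix A = [[-2, -1], [1, 0]].
Characteristic polynomial det(A - λI) = λ^2 + 2λ + 1 = 0.
Single eigenvalue λ = -1 with algebraic multiplicity 2.
Eigenvector v = (-1,1); generalized eigenvector w with (A-λI)w=v is (2,-1).
General solution: e^(-t)[K_1·v + K_2·(t·v + w)].

x_1(t) = -K_1e^(-t) - K_2te^(-t) + 2K_2e^(-t), x_2(t) = K_1e^(-t) + K_2te^(-t) - K_2e^(-t)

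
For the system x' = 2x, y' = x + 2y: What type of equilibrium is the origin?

A = [[2,0],[1,2]]; det(A-λI) = λ^2 - 4λ + 4.
repeated λ = 2 with a single eigenvector.

unstable improper node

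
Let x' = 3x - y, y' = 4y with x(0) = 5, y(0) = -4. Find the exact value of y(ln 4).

-1024

A = [[3,-1],[0,4]]; eigenvalues λ = 3, 4.
Eigenvectors: (-1,0) for λ=3, (1,-1) for λ=4.
From the initial condition, c_1 = -1, c_2 = 4.
y(ln 4) = (-1)(4^3)(0) + (4)(4^4)(-1) = -1024.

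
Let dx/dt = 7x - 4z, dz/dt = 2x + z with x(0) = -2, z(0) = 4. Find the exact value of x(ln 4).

-11648

A = [[7,-4],[2,1]]; eigenvalues λ = 3, 5.
Eigenvectors: (-1,-1) for λ=3, (2,1) for λ=5.
From the initial condition, c_1 = -10, c_2 = -6.
x(ln 4) = (-10)(4^3)(-1) + (-6)(4^5)(2) = -11648.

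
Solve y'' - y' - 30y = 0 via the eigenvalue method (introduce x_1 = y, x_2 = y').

Let x_1 = y, x_2 = y'. Then x_1' = x_2 and x_2' = 30x_1 + x_2.
A = [[0,1],[30,1]]; det(A-λI) = λ^2 - λ - 30.
Eigenvalues λ = 6, -5 with eigenvectors (1,6), (1,-5).

y(t) = K_1e^(6t) + K_2e^(-5t)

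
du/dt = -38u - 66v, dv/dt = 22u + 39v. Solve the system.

Coefficient matrix A = [[-38, -66], [22, 39]].
Characteristic polynomial det(A - λI) = λ^2 - λ - 30 = 0.
Eigenvalues λ = -5, 6.
For λ=-5: (A-λI) row 1 is [-33, -66], so an eigenvector is (-2, 1).
For λ=6: (A-λI) row 1 is [-44, -66], so an eigenvector is (-3, 2).
General solution: c_1e^(-5t)(-2,1) + c_2e^(6t)(-3,2).

u(t) = -2c_1e^(-5t) - 3c_2e^(6t), v(t) = c_1e^(-5t) + 2c_2e^(6t)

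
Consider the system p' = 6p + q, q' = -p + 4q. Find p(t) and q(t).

Coefficient matrix A = [[6, 1], [-1, 4]].
Characteristic polynomial det(A - λI) = λ^2 - 10λ + 25 = 0.
Single eigenvalue λ = 5 with algebraic multiplicity 2.
Eigenvector v = (1,-1); generalized eigenvector w with (A-λI)w=v is (3,-2).
General solution: e^(5t)[C_1·v + C_2·(t·v + w)].

p(t) = C_1e^(5t) + C_2te^(5t) + 3C_2e^(5t), q(t) = -C_1e^(5t) - C_2te^(5t) - 2C_2e^(5t)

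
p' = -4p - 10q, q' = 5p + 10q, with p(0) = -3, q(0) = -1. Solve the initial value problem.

Coefficient matrix A = [[-4, -10], [5, 10]].
Characteristic polynomial det(A - λI) = λ^2 - 6λ + 10 = 0.
Eigenvalues λ = 3 ± i (complex conjugate pair).
For λ=3+i: an eigenvector is (-3,2) - i(1,-1) = (-3 - i, 2 + i).
A real fundamental pair from Re and Im of e^((3+i)t)v: X_1 = e^(3t)(cos(t)·(-3,2) + sin(t)·(1,-1)), X_2 = e^(3t)(sin(t)·(-3,2) - cos(t)·(1,-1)).
General solution: c_1X_1 + c_2X_2.
Applying p(0)=-3, q(0)=-1 gives c_1=4, c_2=-9.

p(t) = 31e^(3t)sin(t) - 3e^(3t)cos(t), q(t) = -22e^(3t)sin(t) - e^(3t)cos(t)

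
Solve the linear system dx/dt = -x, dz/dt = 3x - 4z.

x(t) = C_1e^(-t), z(t) = C_1e^(-t) - C_2e^(-4t)

Coefficient matrix A = [[-1, 0], [3, -4]].
Characteristic polynomial det(A - λI) = λ^2 + 5λ + 4 = 0.
Eigenvalues λ = -1, -4.
For λ=-1: (A-λI) row 2 is [3, -3], so an eigenvector is (1, 1).
For λ=-4: (A-λI) row 1 is [3, 0], so an eigenvector is (0, -1).
General solution: C_1e^(-t)(1,1) + C_2e^(-4t)(0,-1).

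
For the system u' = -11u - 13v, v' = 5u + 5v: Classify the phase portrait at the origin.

A = [[-11,-13],[5,5]]; det(A-λI) = λ^2 + 6λ + 10.
λ = -3 ± i: negative real part.

stable spiral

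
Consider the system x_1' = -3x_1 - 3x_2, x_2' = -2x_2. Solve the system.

x_1(t) = -3c_1e^(-2t) - c_2e^(-3t), x_2(t) = c_1e^(-2t)

Coefficient matrix A = [[-3, -3], [0, -2]].
Characteristic polynomial det(A - λI) = λ^2 + 5λ + 6 = 0.
Eigenvalues λ = -2, -3.
For λ=-2: (A-λI) row 1 is [-1, -3], so an eigenvector is (-3, 1).
For λ=-3: (A-λI) row 1 is [0, -3], so an eigenvector is (-1, 0).
General solution: c_1e^(-2t)(-3,1) + c_2e^(-3t)(-1,0).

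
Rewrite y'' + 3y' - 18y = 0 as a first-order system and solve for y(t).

y(t) = C_1e^(3t) + C_2e^(-6t)

Let x_1 = y, x_2 = y'. Then x_1' = x_2 and x_2' = 18x_1 - 3x_2.
A = [[0,1],[18,-3]]; det(A-λI) = λ^2 + 3λ - 18.
Eigenvalues λ = 3, -6 with eigenvectors (1,3), (1,-6).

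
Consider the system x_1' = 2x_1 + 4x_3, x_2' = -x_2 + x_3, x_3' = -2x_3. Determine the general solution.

Coefficient matrix A = [[2, 0, 4], [0, -1, 1], [0, 0, -2]].
det(A - λI) = 0 gives eigenvalues λ = 2, -2, -1.
For λ=2: eigenvector (1,0,0).
For λ=-2: eigenvector (1,1,-1).
For λ=-1: eigenvector (0,1,0).
General solution: c_1e^(2t)(1,0,0) + c_2e^(-2t)(1,1,-1) + c_3e^(-t)(0,1,0).

x_1(t) = c_1e^(2t) + c_2e^(-2t), x_2(t) = c_2e^(-2t) + c_3e^(-t), x_3(t) = -c_2e^(-2t)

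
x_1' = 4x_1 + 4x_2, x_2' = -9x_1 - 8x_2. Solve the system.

Coefficient matrix A = [[4, 4], [-9, -8]].
Characteristic polynomial det(A - λI) = λ^2 + 4λ + 4 = 0.
Single eigenvalue λ = -2 with algebraic multiplicity 2.
Eigenvector v = (-2,3); generalized eigenvector w with (A-λI)w=v is (1,-2).
General solution: e^(-2t)[K_1·v + K_2·(t·v + w)].

x_1(t) = -2K_1e^(-2t) - 2K_2te^(-2t) + K_2e^(-2t), x_2(t) = 3K_1e^(-2t) + 3K_2te^(-2t) - 2K_2e^(-2t)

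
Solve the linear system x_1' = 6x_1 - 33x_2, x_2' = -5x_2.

x_1(t) = K_1e^(6t) + 3K_2e^(-5t), x_2(t) = K_2e^(-5t)

Coefficient matrix A = [[6, -33], [0, -5]].
Characteristic polynomial det(A - λI) = λ^2 - λ - 30 = 0.
Eigenvalues λ = 6, -5.
For λ=6: (A-λI) row 1 is [0, -33], so an eigenvector is (1, 0).
For λ=-5: (A-λI) row 1 is [11, -33], so an eigenvector is (3, 1).
General solution: K_1e^(6t)(1,0) + K_2e^(-5t)(3,1).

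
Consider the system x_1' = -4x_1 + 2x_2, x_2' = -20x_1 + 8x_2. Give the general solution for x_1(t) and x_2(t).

Coefficient matrix A = [[-4, 2], [-20, 8]].
Characteristic polynomial det(A - λI) = λ^2 - 4λ + 8 = 0.
Eigenvalues λ = 2 ± 2i (complex conjugate pair).
For λ=2+2i: an eigenvector is (-1,-3) - i(0,1) = (-1, -3 - i).
A real fundamental pair from Re and Im of e^((2+2i)t)v: X_1 = e^(2t)(cos(2t)·(-1,-3) + sin(2t)·(0,1)), X_2 = e^(2t)(sin(2t)·(-1,-3) - cos(2t)·(0,1)).
General solution: c_1X_1 + c_2X_2.

x_1(t) = -c_1e^(2t)cos(2t) - c_2e^(2t)sin(2t), x_2(t) = c_1e^(2t)sin(2t) - 3c_1e^(2t)cos(2t) - 3c_2e^(2t)sin(2t) - c_2e^(2t)cos(2t)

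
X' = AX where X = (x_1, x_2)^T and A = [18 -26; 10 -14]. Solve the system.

Coefficient matrix A = [[18, -26], [10, -14]].
Characteristic polynomial det(A - λI) = λ^2 - 4λ + 8 = 0.
Eigenvalues λ = 2 ± 2i (complex conjugate pair).
For λ=2+2i: an eigenvector is (-3,-2) - i(2,1) = (-3 - 2i, -2 - i).
A real fundamental pair from Re and Im of e^((2+2i)t)v: X_1 = e^(2t)(cos(2t)·(-3,-2) + sin(2t)·(2,1)), X_2 = e^(2t)(sin(2t)·(-3,-2) - cos(2t)·(2,1)).
General solution: C_1X_1 + C_2X_2.

x_1(t) = 2C_1e^(2t)sin(2t) - 3C_1e^(2t)cos(2t) - 3C_2e^(2t)sin(2t) - 2C_2e^(2t)cos(2t), x_2(t) = C_1e^(2t)sin(2t) - 2C_1e^(2t)cos(2t) - 2C_2e^(2t)sin(2t) - C_2e^(2t)cos(2t)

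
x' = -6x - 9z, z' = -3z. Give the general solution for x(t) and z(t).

x(t) = c_1e^(-6t) + 3c_2e^(-3t), z(t) = -c_2e^(-3t)

Coefficient matrix A = [[-6, -9], [0, -3]].
Characteristic polynomial det(A - λI) = λ^2 + 9λ + 18 = 0.
Eigenvalues λ = -6, -3.
For λ=-6: (A-λI) row 1 is [0, -9], so an eigenvector is (1, 0).
For λ=-3: (A-λI) row 1 is [-3, -9], so an eigenvector is (3, -1).
General solution: c_1e^(-6t)(1,0) + c_2e^(-3t)(3,-1).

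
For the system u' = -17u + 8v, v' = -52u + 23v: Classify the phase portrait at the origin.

unstable spiral

A = [[-17,8],[-52,23]]; det(A-λI) = λ^2 - 6λ + 25.
λ = 3 ± 4i: positive real part.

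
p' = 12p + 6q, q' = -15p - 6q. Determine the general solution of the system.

p(t) = -c_1e^(3t)sin(3t) + c_1e^(3t)cos(3t) + c_2e^(3t)sin(3t) + c_2e^(3t)cos(3t), q(t) = c_1e^(3t)sin(3t) - 2c_1e^(3t)cos(3t) - 2c_2e^(3t)sin(3t) - c_2e^(3t)cos(3t)

Coefficient matrix A = [[12, 6], [-15, -6]].
Characteristic polynomial det(A - λI) = λ^2 - 6λ + 18 = 0.
Eigenvalues λ = 3 ± 3i (complex conjugate pair).
For λ=3+3i: an eigenvector is (1,-2) - i(-1,1) = (1 + i, -2 - i).
A real fundamental pair from Re and Im of e^((3+3i)t)v: X_1 = e^(3t)(cos(3t)·(1,-2) + sin(3t)·(-1,1)), X_2 = e^(3t)(sin(3t)·(1,-2) - cos(3t)·(-1,1)).
General solution: c_1X_1 + c_2X_2.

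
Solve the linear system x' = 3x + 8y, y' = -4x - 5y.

x(t) = K_1e^(-t)sin(4t) + K_1e^(-t)cos(4t) + K_2e^(-t)sin(4t) - K_2e^(-t)cos(4t), y(t) = -K_1e^(-t)sin(4t) + K_2e^(-t)cos(4t)

Coefficient matrix A = [[3, 8], [-4, -5]].
Characteristic polynomial det(A - λI) = λ^2 + 2λ + 17 = 0.
Eigenvalues λ = -1 ± 4i (complex conjugate pair).
For λ=-1+4i: an eigenvector is (1,0) - i(1,-1) = (1 - i, 0 + i).
A real fundamental pair from Re and Im of e^((-1+4i)t)v: X_1 = e^(-t)(cos(4t)·(1,0) + sin(4t)·(1,-1)), X_2 = e^(-t)(sin(4t)·(1,0) - cos(4t)·(1,-1)).
General solution: K_1X_1 + K_2X_2.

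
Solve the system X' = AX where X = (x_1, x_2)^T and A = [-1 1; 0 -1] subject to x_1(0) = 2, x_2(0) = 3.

x_1(t) = 3te^(-t) + 2e^(-t), x_2(t) = 3e^(-t)

Coefficient matrix A = [[-1, 1], [0, -1]].
Characteristic polynomial det(A - λI) = λ^2 + 2λ + 1 = 0.
Single eigenvalue λ = -1 with algebraic multiplicity 2.
Eigenvector v = (1,0); generalized eigenvector w with (A-λI)w=v is (3,1).
General solution: e^(-t)[C_1·v + C_2·(t·v + w)].
Applying x_1(0)=2, x_2(0)=3 gives C_1=-7, C_2=3.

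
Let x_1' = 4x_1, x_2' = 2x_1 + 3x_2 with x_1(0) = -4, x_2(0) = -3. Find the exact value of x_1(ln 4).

-1024

A = [[4,0],[2,3]]; eigenvalues λ = 4, 3.
Eigenvectors: (1,2) for λ=4, (0,-1) for λ=3.
From the initial condition, c_1 = -4, c_2 = -5.
x_1(ln 4) = (-4)(4^4)(1) + (-5)(4^3)(0) = -1024.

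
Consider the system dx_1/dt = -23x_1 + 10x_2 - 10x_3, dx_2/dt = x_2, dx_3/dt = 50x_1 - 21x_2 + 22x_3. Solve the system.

Coefficient matrix A = [[-23, 10, -10], [0, 1, 0], [50, -21, 22]].
det(A - λI) = 0 gives eigenvalues λ = -3, 1, 2.
For λ=-3: eigenvector (1,0,-2).
For λ=1: eigenvector (0,1,1).
For λ=2: eigenvector (-2,0,5).
General solution: K_1e^(-3t)(1,0,-2) + K_2e^(t)(0,1,1) + K_3e^(2t)(-2,0,5).

x_1(t) = K_1e^(-3t) - 2K_3e^(2t), x_2(t) = K_2e^(t), x_3(t) = -2K_1e^(-3t) + K_2e^(t) + 5K_3e^(2t)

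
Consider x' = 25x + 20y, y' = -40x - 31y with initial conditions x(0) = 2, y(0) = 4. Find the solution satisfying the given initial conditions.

x(t) = 34e^(-3t)sin(4t) + 2e^(-3t)cos(4t), y(t) = -48e^(-3t)sin(4t) + 4e^(-3t)cos(4t)

Coefficient matrix A = [[25, 20], [-40, -31]].
Characteristic polynomial det(A - λI) = λ^2 + 6λ + 25 = 0.
Eigenvalues λ = -3 ± 4i (complex conjugate pair).
For λ=-3+4i: an eigenvector is (2,-3) - i(-1,1) = (2 + i, -3 - i).
A real fundamental pair from Re and Im of e^((-3+4i)t)v: X_1 = e^(-3t)(cos(4t)·(2,-3) + sin(4t)·(-1,1)), X_2 = e^(-3t)(sin(4t)·(2,-3) - cos(4t)·(-1,1)).
General solution: C_1X_1 + C_2X_2.
Applying x(0)=2, y(0)=4 gives C_1=-6, C_2=14.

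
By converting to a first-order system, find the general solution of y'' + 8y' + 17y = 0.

y(t) = C_1e^(-4t)cos(t) + C_2e^(-4t)sin(t)

Let x_1 = y, x_2 = y'. Then x_1' = x_2 and x_2' = -17x_1 - 8x_2.
A = [[0,1],[-17,-8]]; det(A-λI) = λ^2 + 8λ + 17.
Eigenvalues λ = -4 ± i.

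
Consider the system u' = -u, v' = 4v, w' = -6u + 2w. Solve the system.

u(t) = c_1e^(-t), v(t) = c_2e^(4t), w(t) = 2c_1e^(-t) + c_3e^(2t)

Coefficient matrix A = [[-1, 0, 0], [0, 4, 0], [-6, 0, 2]].
det(A - λI) = 0 gives eigenvalues λ = -1, 4, 2.
For λ=-1: eigenvector (1,0,2).
For λ=4: eigenvector (0,1,0).
For λ=2: eigenvector (0,0,1).
General solution: c_1e^(-t)(1,0,2) + c_2e^(4t)(0,1,0) + c_3e^(2t)(0,0,1).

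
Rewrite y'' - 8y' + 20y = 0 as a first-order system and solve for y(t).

Let x_1 = y, x_2 = y'. Then x_1' = x_2 and x_2' = -20x_1 + 8x_2.
A = [[0,1],[-20,8]]; det(A-λI) = λ^2 - 8λ + 20.
Eigenvalues λ = 4 ± 2i.

y(t) = K_1e^(4t)cos(2t) + K_2e^(4t)sin(2t)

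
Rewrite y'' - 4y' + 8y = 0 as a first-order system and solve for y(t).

Let x_1 = y, x_2 = y'. Then x_1' = x_2 and x_2' = -8x_1 + 4x_2.
A = [[0,1],[-8,4]]; det(A-λI) = λ^2 - 4λ + 8.
Eigenvalues λ = 2 ± 2i.

y(t) = K_1e^(2t)cos(2t) + K_2e^(2t)sin(2t)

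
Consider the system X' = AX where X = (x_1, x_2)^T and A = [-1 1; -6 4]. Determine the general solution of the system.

Coefficient matrix A = [[-1, 1], [-6, 4]].
Characteristic polynomial det(A - λI) = λ^2 - 3λ + 2 = 0.
Eigenvalues λ = 1, 2.
For λ=1: (A-λI) row 1 is [-2, 1], so an eigenvector is (1, 2).
For λ=2: (A-λI) row 1 is [-3, 1], so an eigenvector is (-1, -3).
General solution: K_1e^(t)(1,2) + K_2e^(2t)(-1,-3).

x_1(t) = K_1e^(t) - K_2e^(2t), x_2(t) = 2K_1e^(t) - 3K_2e^(2t)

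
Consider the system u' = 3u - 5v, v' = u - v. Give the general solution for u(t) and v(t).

u(t) = c_1e^(t)sin(t) - 2c_1e^(t)cos(t) - 2c_2e^(t)sin(t) - c_2e^(t)cos(t), v(t) = -c_1e^(t)cos(t) - c_2e^(t)sin(t)

Coefficient matrix A = [[3, -5], [1, -1]].
Characteristic polynomial det(A - λI) = λ^2 - 2λ + 2 = 0.
Eigenvalues λ = 1 ± i (complex conjugate pair).
For λ=1+i: an eigenvector is (-2,-1) - i(1,0) = (-2 - i, -1).
A real fundamental pair from Re and Im of e^((1+i)t)v: X_1 = e^(t)(cos(t)·(-2,-1) + sin(t)·(1,0)), X_2 = e^(t)(sin(t)·(-2,-1) - cos(t)·(1,0)).
General solution: c_1X_1 + c_2X_2.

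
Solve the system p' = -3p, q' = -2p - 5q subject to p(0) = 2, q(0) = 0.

p(t) = 2e^(-3t), q(t) = -2e^(-3t) + 2e^(-5t)

Coefficient matrix A = [[-3, 0], [-2, -5]].
Characteristic polynomial det(A - λI) = λ^2 + 8λ + 15 = 0.
Eigenvalues λ = -3, -5.
For λ=-3: (A-λI) row 2 is [-2, -2], so an eigenvector is (-1, 1).
For λ=-5: (A-λI) row 1 is [2, 0], so an eigenvector is (0, 1).
General solution: K_1e^(-3t)(-1,1) + K_2e^(-5t)(0,1).
Applying p(0)=2, q(0)=0 gives K_1=-2, K_2=2.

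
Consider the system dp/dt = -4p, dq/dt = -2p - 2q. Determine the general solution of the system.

p(t) = -K_1e^(-4t), q(t) = -K_1e^(-4t) + K_2e^(-2t)

Coefficient matrix A = [[-4, 0], [-2, -2]].
Characteristic polynomial det(A - λI) = λ^2 + 6λ + 8 = 0.
Eigenvalues λ = -4, -2.
For λ=-4: (A-λI) row 2 is [-2, 2], so an eigenvector is (-1, -1).
For λ=-2: (A-λI) row 1 is [-2, 0], so an eigenvector is (0, 1).
General solution: K_1e^(-4t)(-1,-1) + K_2e^(-2t)(0,1).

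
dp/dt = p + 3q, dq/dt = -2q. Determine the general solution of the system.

Coefficient matrix A = [[1, 3], [0, -2]].
Characteristic polynomial det(A - λI) = λ^2 + λ - 2 = 0.
Eigenvalues λ = -2, 1.
For λ=-2: (A-λI) row 1 is [3, 3], so an eigenvector is (1, -1).
For λ=1: (A-λI) row 1 is [0, 3], so an eigenvector is (1, 0).
General solution: c_1e^(-2t)(1,-1) + c_2e^(t)(1,0).

p(t) = c_1e^(-2t) + c_2e^(t), q(t) = -c_1e^(-2t)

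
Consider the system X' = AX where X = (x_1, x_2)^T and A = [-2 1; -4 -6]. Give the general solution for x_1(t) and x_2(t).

x_1(t) = C_1e^(-4t) + C_2te^(-4t) + 2C_2e^(-4t), x_2(t) = -2C_1e^(-4t) - 2C_2te^(-4t) - 3C_2e^(-4t)

Coefficient matrix A = [[-2, 1], [-4, -6]].
Characteristic polynomial det(A - λI) = λ^2 + 8λ + 16 = 0.
Single eigenvalue λ = -4 with algebraic multiplicity 2.
Eigenvector v = (1,-2); generalized eigenvector w with (A-λI)w=v is (2,-3).
General solution: e^(-4t)[C_1·v + C_2·(t·v + w)].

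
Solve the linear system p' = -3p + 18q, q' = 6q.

Coefficient matrix A = [[-3, 18], [0, 6]].
Characteristic polynomial det(A - λI) = λ^2 - 3λ - 18 = 0.
Eigenvalues λ = -3, 6.
For λ=-3: (A-λI) row 1 is [0, 18], so an eigenvector is (1, 0).
For λ=6: (A-λI) row 1 is [-9, 18], so an eigenvector is (2, 1).
General solution: C_1e^(-3t)(1,0) + C_2e^(6t)(2,1).

p(t) = C_1e^(-3t) + 2C_2e^(6t), q(t) = C_2e^(6t)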